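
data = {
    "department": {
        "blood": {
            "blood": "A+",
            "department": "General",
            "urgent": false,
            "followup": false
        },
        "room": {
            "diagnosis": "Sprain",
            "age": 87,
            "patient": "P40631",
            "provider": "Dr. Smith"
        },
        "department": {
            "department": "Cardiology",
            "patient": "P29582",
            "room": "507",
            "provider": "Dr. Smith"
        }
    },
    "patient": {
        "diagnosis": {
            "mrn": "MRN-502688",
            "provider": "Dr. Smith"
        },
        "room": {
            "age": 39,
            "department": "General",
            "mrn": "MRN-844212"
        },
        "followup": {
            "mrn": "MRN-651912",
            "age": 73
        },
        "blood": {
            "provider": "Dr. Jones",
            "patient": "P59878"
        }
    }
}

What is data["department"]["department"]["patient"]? "P29582"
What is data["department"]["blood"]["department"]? "General"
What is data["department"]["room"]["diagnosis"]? "Sprain"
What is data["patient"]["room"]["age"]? 39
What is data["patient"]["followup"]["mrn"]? "MRN-651912"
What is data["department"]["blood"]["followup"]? False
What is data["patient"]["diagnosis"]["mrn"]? "MRN-502688"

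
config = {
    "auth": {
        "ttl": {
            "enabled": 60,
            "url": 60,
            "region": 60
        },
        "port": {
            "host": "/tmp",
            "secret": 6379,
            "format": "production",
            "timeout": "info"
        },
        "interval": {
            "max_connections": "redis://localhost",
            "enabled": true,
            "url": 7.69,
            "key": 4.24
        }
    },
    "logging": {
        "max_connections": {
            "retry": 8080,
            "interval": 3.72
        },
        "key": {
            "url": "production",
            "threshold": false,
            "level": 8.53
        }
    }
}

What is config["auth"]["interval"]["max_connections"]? "redis://localhost"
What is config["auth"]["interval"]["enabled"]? True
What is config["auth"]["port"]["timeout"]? "info"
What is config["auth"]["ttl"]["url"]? 60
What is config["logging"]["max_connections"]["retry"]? 8080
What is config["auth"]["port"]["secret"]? 6379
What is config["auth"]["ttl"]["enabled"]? 60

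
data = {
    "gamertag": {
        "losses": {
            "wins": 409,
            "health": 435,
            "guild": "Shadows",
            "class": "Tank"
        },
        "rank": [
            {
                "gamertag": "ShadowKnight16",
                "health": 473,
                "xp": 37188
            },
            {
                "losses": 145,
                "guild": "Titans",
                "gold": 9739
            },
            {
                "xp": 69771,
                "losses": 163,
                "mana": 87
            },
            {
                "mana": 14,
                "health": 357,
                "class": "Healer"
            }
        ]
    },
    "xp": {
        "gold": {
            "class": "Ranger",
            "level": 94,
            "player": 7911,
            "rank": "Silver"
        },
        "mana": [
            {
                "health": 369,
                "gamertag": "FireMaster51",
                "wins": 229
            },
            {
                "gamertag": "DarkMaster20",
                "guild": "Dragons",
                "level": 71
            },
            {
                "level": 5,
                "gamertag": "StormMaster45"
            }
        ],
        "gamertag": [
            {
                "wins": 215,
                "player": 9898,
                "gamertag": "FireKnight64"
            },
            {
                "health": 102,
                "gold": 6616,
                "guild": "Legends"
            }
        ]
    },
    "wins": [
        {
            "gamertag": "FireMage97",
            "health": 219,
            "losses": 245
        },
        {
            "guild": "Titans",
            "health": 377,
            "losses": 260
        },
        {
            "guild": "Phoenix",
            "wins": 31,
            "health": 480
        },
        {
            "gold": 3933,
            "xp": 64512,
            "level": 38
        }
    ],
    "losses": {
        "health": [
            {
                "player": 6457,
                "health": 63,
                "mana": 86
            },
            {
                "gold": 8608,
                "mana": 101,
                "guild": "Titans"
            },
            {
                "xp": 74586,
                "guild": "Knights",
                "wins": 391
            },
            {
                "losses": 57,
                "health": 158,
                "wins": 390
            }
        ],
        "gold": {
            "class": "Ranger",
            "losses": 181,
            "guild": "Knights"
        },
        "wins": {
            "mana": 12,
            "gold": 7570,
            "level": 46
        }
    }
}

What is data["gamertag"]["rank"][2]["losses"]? 163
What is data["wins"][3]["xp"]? 64512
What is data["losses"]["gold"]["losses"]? 181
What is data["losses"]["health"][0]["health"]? 63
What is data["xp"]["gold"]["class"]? "Ranger"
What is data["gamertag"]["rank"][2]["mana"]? 87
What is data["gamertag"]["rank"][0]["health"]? 473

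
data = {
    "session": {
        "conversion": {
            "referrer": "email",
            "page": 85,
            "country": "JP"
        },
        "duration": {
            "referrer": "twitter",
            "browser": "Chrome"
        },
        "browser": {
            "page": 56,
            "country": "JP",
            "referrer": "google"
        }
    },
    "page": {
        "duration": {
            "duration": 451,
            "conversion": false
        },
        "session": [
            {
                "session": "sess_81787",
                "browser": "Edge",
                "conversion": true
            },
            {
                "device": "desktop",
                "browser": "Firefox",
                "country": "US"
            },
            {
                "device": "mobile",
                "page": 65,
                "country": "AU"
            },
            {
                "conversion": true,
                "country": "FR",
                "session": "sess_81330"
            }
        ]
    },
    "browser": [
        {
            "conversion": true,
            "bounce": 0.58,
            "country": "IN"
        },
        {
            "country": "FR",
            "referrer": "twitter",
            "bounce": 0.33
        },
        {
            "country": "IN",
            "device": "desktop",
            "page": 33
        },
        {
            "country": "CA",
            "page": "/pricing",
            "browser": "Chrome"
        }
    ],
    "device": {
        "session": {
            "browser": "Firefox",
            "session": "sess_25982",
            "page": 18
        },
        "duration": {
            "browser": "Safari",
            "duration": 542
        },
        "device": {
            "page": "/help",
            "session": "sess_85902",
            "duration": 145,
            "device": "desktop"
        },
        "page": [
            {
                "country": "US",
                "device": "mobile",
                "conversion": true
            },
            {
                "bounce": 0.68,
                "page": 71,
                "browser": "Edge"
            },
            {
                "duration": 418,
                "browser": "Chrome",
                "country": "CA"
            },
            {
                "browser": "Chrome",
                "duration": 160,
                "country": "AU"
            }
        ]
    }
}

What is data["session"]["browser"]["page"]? 56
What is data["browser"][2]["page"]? 33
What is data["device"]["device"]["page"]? "/help"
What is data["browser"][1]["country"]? "FR"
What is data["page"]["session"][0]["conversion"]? True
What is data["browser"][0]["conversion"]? True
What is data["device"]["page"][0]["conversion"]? True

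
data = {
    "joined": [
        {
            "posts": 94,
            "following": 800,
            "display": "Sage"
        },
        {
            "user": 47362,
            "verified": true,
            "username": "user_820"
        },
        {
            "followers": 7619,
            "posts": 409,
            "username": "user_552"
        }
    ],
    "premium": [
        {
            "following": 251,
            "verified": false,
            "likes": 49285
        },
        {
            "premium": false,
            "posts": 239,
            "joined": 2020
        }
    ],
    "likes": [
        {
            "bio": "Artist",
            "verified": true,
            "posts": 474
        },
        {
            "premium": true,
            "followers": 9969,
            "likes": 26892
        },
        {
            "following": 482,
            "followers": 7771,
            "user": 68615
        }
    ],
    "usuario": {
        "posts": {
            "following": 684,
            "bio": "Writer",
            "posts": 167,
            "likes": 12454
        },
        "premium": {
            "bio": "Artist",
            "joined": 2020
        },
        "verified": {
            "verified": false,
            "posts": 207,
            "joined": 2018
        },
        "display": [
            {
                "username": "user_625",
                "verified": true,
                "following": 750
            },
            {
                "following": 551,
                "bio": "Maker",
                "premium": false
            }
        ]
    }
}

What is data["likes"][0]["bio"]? "Artist"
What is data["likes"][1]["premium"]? True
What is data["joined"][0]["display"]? "Sage"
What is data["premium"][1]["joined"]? 2020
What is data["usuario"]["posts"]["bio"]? "Writer"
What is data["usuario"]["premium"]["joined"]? 2020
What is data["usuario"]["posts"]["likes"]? 12454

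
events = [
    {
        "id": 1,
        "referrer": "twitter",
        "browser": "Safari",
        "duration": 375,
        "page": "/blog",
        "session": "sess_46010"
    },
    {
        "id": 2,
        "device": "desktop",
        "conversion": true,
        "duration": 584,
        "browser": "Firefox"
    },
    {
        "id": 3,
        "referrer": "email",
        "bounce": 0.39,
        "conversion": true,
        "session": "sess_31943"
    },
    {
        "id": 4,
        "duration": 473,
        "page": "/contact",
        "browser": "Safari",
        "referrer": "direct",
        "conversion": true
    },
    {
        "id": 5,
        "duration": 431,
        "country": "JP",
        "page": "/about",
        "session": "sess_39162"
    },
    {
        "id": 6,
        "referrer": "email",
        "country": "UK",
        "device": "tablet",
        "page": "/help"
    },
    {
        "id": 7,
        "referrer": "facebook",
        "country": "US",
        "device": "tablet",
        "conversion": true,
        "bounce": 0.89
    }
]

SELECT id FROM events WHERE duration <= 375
[1]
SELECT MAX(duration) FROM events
584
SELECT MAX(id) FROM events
7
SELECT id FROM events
[1, 2, 3, 4, 5, 6, 7]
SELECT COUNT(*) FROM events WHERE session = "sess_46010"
1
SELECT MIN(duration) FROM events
375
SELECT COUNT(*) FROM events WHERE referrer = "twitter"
1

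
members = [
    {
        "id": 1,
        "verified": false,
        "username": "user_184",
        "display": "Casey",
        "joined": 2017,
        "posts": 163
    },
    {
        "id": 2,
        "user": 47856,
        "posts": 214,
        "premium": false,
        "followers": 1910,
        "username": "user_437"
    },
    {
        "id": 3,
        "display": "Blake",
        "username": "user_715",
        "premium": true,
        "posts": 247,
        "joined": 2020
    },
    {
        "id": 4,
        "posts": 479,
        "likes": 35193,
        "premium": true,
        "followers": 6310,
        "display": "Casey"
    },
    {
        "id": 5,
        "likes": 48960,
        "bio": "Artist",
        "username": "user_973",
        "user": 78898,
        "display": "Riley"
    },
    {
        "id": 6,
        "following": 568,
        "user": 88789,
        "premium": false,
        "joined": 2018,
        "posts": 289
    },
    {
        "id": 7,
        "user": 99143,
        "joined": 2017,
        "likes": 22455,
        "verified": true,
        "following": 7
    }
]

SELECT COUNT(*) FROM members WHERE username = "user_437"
1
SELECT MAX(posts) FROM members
479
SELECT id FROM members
[1, 2, 3, 4, 5, 6, 7]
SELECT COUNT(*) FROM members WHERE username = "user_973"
1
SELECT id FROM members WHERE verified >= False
[1, 7]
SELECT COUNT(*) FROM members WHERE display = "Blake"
1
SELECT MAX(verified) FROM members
True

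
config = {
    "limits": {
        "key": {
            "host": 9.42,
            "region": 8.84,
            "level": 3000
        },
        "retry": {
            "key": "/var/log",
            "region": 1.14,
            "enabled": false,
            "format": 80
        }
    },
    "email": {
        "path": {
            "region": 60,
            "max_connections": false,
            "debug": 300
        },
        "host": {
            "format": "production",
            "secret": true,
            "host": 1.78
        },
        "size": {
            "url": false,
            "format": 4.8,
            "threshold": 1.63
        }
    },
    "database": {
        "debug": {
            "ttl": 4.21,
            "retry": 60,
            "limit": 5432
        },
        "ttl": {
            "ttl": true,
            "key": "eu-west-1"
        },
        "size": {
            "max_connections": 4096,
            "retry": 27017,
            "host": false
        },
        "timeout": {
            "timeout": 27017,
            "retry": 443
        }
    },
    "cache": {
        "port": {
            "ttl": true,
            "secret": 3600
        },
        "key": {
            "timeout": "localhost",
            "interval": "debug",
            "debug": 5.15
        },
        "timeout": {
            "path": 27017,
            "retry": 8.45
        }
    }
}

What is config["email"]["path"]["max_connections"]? False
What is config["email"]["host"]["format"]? "production"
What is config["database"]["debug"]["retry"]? 60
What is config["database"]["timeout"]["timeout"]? 27017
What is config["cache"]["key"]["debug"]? 5.15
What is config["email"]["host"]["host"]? 1.78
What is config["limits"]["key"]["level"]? 3000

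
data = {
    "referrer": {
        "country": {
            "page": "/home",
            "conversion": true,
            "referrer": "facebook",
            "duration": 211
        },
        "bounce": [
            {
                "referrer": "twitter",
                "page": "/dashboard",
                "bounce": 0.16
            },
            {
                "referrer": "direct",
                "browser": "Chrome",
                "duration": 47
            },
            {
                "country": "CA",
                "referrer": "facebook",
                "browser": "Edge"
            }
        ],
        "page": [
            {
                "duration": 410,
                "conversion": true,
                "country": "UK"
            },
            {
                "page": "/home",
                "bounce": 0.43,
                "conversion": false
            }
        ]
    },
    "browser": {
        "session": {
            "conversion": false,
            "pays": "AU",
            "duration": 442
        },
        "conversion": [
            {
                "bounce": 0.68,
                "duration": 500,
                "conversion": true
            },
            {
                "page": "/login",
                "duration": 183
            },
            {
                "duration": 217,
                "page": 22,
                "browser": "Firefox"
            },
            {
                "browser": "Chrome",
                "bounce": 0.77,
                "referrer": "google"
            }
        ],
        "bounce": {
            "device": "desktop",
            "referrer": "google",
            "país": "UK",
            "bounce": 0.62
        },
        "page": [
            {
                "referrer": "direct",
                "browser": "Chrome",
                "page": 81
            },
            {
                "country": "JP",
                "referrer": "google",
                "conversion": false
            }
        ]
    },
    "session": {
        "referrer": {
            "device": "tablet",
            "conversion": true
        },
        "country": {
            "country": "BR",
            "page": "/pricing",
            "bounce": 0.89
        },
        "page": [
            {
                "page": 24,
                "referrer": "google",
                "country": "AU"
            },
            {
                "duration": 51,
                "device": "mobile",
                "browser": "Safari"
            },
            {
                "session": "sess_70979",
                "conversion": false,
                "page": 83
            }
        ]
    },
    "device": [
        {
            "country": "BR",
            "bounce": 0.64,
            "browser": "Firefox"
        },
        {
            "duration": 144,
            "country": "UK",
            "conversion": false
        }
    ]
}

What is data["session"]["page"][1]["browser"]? "Safari"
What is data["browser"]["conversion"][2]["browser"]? "Firefox"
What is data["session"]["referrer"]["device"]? "tablet"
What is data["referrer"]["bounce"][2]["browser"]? "Edge"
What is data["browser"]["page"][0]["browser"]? "Chrome"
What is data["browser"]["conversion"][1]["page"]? "/login"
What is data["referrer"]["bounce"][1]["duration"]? 47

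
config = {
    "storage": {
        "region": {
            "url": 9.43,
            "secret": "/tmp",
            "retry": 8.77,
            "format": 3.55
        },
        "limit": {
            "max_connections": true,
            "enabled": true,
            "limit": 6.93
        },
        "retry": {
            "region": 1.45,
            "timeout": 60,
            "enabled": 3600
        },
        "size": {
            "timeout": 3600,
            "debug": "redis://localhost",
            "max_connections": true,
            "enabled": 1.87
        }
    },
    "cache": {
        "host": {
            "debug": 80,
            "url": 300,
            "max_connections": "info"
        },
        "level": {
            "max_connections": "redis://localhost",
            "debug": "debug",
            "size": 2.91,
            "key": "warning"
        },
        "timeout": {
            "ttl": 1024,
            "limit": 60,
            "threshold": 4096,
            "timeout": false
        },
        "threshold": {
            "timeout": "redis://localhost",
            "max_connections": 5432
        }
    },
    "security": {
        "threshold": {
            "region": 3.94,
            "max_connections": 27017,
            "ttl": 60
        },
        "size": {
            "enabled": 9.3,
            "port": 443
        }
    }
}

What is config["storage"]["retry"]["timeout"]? 60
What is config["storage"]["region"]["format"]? 3.55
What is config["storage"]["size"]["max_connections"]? True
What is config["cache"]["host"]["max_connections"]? "info"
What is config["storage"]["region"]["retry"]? 8.77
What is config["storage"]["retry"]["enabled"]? 3600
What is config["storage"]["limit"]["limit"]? 6.93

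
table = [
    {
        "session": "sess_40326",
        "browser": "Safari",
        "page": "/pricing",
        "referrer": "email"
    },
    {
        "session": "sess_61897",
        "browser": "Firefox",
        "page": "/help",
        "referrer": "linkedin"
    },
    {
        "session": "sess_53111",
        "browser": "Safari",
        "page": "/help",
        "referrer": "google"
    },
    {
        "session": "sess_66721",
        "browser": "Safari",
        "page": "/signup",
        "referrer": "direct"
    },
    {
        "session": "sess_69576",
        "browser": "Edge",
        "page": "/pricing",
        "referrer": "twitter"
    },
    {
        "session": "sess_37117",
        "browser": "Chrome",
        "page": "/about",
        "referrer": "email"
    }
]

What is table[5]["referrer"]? "email"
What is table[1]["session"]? "sess_61897"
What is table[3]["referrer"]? "direct"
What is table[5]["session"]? "sess_37117"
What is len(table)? 6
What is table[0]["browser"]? "Safari"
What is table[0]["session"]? "sess_40326"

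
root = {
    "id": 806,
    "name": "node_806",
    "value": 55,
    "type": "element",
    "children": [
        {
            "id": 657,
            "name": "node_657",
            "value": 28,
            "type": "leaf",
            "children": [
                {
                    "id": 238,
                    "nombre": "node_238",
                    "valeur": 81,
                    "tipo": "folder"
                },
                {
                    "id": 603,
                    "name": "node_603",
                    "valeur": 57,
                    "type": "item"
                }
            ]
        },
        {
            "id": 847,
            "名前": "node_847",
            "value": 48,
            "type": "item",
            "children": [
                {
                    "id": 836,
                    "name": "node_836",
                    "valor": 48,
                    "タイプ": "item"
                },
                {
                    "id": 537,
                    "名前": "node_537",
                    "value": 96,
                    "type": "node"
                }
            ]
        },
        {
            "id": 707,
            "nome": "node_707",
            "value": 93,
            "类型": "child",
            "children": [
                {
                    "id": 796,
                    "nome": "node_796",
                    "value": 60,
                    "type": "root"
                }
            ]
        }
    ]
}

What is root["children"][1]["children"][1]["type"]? "node"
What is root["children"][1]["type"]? "item"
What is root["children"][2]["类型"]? "child"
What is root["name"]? "node_806"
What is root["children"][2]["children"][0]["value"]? 60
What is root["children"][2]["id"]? 707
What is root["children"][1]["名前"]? "node_847"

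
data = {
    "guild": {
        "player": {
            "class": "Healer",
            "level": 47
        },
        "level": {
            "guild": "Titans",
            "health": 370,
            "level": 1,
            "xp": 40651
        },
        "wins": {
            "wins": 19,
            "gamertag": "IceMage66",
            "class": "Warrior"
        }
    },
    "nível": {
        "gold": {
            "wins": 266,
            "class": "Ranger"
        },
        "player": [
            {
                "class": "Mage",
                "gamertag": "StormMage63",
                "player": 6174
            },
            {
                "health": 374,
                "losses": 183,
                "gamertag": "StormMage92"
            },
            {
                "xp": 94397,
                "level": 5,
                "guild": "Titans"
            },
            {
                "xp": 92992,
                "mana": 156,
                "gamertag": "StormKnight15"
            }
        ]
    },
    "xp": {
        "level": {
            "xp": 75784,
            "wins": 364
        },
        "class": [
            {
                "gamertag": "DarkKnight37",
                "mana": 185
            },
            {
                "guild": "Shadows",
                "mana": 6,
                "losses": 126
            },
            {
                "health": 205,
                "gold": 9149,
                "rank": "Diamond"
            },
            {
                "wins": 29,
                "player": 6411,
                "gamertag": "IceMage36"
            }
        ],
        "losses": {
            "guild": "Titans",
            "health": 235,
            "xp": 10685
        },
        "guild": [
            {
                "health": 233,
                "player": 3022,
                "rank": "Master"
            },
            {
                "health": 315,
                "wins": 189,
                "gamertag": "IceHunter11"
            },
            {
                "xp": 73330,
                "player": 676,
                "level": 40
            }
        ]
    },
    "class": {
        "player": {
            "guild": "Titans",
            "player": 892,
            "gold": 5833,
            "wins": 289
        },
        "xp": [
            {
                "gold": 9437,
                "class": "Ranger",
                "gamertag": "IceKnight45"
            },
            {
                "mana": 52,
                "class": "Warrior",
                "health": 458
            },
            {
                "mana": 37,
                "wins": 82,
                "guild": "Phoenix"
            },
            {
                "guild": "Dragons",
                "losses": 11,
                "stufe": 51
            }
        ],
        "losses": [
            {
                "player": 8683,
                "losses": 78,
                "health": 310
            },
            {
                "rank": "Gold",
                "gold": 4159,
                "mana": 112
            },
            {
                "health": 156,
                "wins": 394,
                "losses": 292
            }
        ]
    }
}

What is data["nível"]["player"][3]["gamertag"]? "StormKnight15"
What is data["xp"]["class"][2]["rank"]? "Diamond"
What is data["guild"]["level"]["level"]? 1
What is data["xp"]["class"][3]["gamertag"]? "IceMage36"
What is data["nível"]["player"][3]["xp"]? 92992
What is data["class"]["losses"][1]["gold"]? 4159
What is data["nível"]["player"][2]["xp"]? 94397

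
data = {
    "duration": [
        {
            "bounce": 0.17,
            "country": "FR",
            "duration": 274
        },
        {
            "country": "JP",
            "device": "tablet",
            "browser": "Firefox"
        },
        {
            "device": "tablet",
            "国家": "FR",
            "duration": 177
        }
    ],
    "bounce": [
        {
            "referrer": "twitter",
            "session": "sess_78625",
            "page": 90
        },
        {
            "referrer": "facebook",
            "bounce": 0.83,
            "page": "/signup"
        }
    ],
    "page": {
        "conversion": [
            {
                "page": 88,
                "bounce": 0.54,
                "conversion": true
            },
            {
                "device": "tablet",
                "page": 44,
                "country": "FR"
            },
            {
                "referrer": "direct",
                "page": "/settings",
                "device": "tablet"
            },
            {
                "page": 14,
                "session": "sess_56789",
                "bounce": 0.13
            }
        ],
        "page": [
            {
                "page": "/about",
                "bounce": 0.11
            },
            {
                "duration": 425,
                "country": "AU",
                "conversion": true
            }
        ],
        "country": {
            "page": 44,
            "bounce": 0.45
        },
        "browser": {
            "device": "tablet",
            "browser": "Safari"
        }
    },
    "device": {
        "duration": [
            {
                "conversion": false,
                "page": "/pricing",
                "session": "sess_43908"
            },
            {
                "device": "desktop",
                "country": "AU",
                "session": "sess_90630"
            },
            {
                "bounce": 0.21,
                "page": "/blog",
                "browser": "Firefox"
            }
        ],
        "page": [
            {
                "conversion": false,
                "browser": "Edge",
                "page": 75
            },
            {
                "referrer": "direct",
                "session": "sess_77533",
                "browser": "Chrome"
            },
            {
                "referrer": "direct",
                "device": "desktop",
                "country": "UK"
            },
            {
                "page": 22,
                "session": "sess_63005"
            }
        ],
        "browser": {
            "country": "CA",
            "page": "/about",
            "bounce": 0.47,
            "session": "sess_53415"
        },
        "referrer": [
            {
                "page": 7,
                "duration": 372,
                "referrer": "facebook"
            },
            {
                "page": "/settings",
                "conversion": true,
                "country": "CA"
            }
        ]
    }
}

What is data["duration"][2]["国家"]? "FR"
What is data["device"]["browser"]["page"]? "/about"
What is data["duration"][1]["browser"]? "Firefox"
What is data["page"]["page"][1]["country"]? "AU"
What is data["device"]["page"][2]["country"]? "UK"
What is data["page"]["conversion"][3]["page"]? 14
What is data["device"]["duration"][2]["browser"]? "Firefox"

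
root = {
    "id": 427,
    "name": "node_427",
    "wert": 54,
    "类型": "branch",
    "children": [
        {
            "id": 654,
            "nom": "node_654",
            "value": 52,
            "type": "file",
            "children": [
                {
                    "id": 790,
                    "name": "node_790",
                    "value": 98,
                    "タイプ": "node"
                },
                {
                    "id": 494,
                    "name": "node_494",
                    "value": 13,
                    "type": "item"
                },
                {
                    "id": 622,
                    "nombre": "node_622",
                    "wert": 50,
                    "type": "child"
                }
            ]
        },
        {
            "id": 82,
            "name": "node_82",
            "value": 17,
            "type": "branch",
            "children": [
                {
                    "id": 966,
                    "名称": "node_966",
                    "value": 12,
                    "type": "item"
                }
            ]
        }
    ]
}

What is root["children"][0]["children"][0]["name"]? "node_790"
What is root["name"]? "node_427"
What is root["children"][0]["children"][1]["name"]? "node_494"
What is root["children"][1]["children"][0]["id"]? 966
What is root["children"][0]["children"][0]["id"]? 790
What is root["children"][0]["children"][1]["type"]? "item"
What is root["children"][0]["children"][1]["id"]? 494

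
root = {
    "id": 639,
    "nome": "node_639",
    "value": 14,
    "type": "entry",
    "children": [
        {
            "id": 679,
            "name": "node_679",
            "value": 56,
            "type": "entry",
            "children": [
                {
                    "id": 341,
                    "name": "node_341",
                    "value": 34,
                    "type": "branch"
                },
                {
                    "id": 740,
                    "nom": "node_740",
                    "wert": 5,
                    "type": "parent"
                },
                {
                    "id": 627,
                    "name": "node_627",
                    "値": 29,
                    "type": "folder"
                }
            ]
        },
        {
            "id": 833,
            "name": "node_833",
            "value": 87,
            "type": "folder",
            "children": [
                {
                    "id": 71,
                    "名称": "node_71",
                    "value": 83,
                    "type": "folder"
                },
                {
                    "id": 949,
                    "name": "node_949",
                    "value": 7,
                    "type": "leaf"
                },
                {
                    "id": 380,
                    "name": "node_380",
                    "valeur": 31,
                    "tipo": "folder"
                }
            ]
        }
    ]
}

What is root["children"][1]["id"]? 833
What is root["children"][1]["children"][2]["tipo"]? "folder"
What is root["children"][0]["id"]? 679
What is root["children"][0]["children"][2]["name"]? "node_627"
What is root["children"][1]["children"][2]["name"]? "node_380"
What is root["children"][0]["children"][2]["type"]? "folder"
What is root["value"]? 14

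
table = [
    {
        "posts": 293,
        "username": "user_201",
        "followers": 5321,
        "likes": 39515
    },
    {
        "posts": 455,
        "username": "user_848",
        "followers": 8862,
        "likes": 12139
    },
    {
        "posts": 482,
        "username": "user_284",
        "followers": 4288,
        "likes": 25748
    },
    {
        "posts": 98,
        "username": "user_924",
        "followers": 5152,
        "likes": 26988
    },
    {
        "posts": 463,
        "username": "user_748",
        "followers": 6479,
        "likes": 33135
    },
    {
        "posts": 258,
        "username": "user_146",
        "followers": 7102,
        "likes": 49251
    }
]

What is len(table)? 6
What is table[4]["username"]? "user_748"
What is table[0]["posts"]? 293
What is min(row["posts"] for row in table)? 98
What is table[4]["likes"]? 33135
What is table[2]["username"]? "user_284"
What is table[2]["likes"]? 25748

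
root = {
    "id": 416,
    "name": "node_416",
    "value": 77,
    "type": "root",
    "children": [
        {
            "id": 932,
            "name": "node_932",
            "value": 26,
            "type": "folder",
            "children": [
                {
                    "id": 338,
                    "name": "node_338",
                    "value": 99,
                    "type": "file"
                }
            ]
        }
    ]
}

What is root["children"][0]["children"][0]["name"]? "node_338"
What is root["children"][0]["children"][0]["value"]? 99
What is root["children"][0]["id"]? 932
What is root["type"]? "root"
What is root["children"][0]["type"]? "folder"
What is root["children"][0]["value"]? 26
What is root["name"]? "node_416"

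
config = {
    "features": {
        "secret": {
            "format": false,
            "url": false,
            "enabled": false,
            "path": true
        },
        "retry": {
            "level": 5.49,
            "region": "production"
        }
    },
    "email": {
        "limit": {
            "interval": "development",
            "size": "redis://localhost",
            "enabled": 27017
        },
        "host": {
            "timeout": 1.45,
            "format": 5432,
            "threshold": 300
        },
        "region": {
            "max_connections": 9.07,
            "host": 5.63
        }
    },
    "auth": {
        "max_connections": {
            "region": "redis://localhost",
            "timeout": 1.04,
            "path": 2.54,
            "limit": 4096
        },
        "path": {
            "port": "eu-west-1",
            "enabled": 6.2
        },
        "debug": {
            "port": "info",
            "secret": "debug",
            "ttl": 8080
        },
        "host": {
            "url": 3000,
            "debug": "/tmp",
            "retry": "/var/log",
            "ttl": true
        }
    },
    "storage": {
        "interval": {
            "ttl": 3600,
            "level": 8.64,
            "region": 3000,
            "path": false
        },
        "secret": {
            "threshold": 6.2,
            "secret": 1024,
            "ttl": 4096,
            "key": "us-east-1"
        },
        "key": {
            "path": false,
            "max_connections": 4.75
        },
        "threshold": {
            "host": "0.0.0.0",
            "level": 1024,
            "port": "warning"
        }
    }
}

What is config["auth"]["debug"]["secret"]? "debug"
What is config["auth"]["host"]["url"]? 3000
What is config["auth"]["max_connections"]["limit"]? 4096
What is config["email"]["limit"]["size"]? "redis://localhost"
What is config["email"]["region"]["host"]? 5.63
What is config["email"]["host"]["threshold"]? 300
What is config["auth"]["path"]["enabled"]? 6.2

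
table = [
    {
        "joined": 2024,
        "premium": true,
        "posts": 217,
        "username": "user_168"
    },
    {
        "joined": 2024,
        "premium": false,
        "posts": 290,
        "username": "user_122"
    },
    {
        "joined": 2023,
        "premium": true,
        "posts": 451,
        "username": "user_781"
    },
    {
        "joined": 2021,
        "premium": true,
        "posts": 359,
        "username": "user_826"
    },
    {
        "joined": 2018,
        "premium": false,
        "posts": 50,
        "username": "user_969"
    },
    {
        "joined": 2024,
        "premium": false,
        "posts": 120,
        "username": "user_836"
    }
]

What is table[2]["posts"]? 451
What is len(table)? 6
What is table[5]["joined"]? 2024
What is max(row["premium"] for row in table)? True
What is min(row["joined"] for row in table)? 2018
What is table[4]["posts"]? 50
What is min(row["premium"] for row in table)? False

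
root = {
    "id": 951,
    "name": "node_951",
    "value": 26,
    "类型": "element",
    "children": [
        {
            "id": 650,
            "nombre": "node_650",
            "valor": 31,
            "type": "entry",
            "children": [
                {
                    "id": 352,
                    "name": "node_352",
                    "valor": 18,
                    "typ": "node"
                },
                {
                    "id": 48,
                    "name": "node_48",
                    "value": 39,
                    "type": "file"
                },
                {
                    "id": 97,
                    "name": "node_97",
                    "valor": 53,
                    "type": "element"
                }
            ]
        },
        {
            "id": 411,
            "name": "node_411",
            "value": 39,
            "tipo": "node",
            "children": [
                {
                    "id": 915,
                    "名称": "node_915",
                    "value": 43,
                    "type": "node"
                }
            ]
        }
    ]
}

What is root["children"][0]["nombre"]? "node_650"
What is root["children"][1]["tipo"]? "node"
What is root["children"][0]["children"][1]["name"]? "node_48"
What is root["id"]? 951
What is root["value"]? 26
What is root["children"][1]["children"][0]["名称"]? "node_915"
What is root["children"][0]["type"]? "entry"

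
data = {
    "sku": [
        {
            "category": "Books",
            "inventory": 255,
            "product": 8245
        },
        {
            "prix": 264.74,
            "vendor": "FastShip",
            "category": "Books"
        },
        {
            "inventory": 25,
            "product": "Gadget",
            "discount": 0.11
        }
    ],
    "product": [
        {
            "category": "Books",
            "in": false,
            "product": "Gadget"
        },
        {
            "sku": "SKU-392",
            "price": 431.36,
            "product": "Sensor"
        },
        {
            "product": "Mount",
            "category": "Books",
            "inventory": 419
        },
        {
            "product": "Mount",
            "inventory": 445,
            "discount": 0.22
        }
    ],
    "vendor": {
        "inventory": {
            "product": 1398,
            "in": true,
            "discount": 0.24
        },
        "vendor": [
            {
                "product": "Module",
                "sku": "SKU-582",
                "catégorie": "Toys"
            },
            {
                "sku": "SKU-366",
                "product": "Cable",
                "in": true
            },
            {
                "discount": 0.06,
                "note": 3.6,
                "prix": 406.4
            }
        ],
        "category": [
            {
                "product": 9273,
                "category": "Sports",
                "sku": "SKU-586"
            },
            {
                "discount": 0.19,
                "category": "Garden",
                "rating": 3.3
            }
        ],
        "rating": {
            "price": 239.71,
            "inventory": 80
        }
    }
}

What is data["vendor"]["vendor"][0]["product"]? "Module"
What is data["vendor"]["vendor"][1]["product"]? "Cable"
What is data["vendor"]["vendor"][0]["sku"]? "SKU-582"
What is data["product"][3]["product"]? "Mount"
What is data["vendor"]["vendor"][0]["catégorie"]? "Toys"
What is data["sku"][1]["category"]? "Books"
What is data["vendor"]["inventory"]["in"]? True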